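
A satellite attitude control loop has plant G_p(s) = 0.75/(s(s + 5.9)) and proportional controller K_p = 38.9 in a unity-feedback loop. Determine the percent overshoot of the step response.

12.9%

Closed-loop characteristic equation: s² + 5.9s + 29.17 = 0, so ω_n = 5.401 rad/s and ζ = 5.9/(2·5.401) = 0.5462.
%OS = 100·exp(−πζ/√(1−ζ²)) = 100·exp(−π·0.5462/√0.7017) = 12.9%.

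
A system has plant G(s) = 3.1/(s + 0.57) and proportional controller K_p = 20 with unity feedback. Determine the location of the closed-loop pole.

Closed-loop transfer function: T(s) = K_p·G(s)/(1 + K_p·G(s)) = 62/(s + 0.57 + 62) = 62/(s + 62.57).
The closed-loop pole is at s = −62.57.

s = -62.57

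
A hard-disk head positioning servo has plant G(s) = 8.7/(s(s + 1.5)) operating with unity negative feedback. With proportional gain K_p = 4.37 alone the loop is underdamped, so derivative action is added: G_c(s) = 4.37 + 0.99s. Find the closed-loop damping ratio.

Forward path: (4.37 + 0.99s)·8.7/(s(s+1.5)). The closed-loop characteristic equation is s² + (1.5 + 8.7·0.99)s + 8.7·4.37 = 0.
That is s² + 10.11s + 38.02 = 0, so ω_n = 6.166 rad/s and ζ = 10.11/(2·6.166) = 0.8201.

ζ = 0.82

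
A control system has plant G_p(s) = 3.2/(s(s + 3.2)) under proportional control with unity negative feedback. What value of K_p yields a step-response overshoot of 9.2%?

K_p = 2.19

From %OS = 100·exp(−πζ/√(1−ζ²)) = 9.2%, ζ = −ln(0.092)/√(π²+ln²(0.092)) = 0.6048.
Characteristic equation s² + 3.2s + 3.2K_p = 0 gives ζ = 3.2/(2√(3.2K_p)).
Setting ζ = 0.6048: √(3.2K_p) = 3.2/(2·0.6048) = 2.645, so K_p = 6.998/3.2 = 2.19.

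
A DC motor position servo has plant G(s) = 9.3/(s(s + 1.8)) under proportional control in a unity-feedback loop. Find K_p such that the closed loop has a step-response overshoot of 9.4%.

K_p = 0.241

From %OS = 100·exp(−πζ/√(1−ζ²)) = 9.4%, ζ = −ln(0.094)/√(π²+ln²(0.094)) = 0.6013.
Characteristic equation s² + 1.8s + 9.3K_p = 0 gives ζ = 1.8/(2√(9.3K_p)).
Setting ζ = 0.6013: √(9.3K_p) = 1.8/(2·0.6013) = 1.497, so K_p = 2.24/9.3 = 0.241.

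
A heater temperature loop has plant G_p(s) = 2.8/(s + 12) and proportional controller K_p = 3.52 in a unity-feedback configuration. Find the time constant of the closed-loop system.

τ = 0.0458 s

Closed-loop transfer function: T(s) = K_p·G_p(s)/(1 + K_p·G_p(s)) = 9.856/(s + 12 + 9.856) = 9.856/(s + 21.86).
Time constant τ = 1/21.86 = 0.0458 s.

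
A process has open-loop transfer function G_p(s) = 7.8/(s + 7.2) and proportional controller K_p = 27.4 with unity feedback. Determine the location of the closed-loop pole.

s = -220.9

Closed-loop transfer function: T(s) = K_p·G_p(s)/(1 + K_p·G_p(s)) = 213.7/(s + 7.2 + 213.7) = 213.7/(s + 220.9).
The closed-loop pole is at s = −220.9.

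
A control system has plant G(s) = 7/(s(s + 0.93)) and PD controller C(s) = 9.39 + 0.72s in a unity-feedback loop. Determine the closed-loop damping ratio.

Forward path: (9.39 + 0.72s)·7/(s(s+0.93)). The closed-loop characteristic equation is s² + (0.93 + 7·0.72)s + 7·9.39 = 0.
That is s² + 5.97s + 65.73 = 0, so ω_n = 8.107 rad/s and ζ = 5.97/(2·8.107) = 0.3682.

ζ = 0.368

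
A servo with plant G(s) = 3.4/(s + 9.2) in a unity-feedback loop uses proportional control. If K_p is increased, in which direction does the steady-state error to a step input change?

decrease

The position error constant K_pos = K_p·G(0) grows with K_p, and e_ss = 1/(1+K_pos) falls.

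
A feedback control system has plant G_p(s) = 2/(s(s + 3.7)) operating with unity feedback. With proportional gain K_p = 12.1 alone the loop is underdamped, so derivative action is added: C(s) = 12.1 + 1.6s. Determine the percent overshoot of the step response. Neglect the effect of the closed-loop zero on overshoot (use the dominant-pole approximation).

4.55%

Forward path: (12.1 + 1.6s)·2/(s(s+3.7)). The closed-loop characteristic equation is s² + (3.7 + 2·1.6)s + 2·12.1 = 0.
That is s² + 6.9s + 24.2 = 0, so ω_n = 4.919 rad/s and ζ = 6.9/(2·4.919) = 0.7013.
%OS = 100·exp(−πζ/√(1−ζ²)) = 4.55%.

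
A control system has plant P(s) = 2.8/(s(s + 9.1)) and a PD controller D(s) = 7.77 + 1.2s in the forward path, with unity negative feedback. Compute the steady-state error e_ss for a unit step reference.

0

The open loop D(s)P(s) has a pole at the origin (type 1), so the static position error constant is infinite and e_ss = 1/(1+∞) = 0.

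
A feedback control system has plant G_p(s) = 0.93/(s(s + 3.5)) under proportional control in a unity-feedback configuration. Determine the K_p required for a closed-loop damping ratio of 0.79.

K_p = 5.28

Closed-loop characteristic equation: s² + 3.5s + K_p·0.93 = 0.
So ω_n = √(0.93K_p) and 2ζω_n = 3.5, giving ζ = 3.5/(2√(0.93K_p)).
Setting ζ = 0.79: √(0.93K_p) = 3.5/(2·0.79) = 2.215, so K_p = 4.907/0.93 = 5.28.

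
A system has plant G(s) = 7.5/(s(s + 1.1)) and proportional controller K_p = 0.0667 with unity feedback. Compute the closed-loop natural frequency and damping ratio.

ω_n = 0.707 rad/s, ζ = 0.778

With unity feedback the closed-loop characteristic equation is s² + 1.1s + 0.0667·7.5 = s² + 1.1s + 0.5002 = 0.
Matching s² + 2ζω_n s + ω_n²: ω_n = √0.5002 = 0.7073 rad/s and 2ζω_n = 1.1, so ζ = 1.1/(2·0.7073) = 0.778.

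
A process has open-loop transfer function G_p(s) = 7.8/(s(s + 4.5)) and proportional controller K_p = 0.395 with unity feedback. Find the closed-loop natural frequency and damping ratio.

With unity feedback the closed-loop characteristic equation is s² + 4.5s + 0.395·7.8 = s² + 4.5s + 3.081 = 0.
Matching s² + 2ζω_n s + ω_n²: ω_n = √3.081 = 1.755 rad/s and 2ζω_n = 4.5, so ζ = 4.5/(2·1.755) = 1.28.

ω_n = 1.76 rad/s, ζ = 1.28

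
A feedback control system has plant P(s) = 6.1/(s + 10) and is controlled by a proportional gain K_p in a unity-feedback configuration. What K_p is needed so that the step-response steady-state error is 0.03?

K_p = 53

The loop is type 0, so e_ss(step) = 1/(1 + K_pos) with K_pos = K_p·P(0).
P(0) = 0.61. Require 1/(1 + K_p·0.61) = 0.03, so 1 + 0.61·K_p = 33.33.
K_p = (33.33 − 1)/0.61 = 53.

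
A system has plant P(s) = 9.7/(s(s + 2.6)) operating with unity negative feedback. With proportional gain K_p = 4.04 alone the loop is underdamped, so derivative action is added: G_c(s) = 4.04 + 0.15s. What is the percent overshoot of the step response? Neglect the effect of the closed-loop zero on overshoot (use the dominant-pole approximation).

Forward path: (4.04 + 0.15s)·9.7/(s(s+2.6)). The closed-loop characteristic equation is s² + (2.6 + 9.7·0.15)s + 9.7·4.04 = 0.
That is s² + 4.055s + 39.19 = 0, so ω_n = 6.26 rad/s and ζ = 4.055/(2·6.26) = 0.3239.
%OS = 100·exp(−πζ/√(1−ζ²)) = 34.1%.

34.1%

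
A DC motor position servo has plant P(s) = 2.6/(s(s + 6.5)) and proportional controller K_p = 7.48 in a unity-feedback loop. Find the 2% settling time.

Closed-loop characteristic equation: s² + 6.5s + 19.45 = 0, so ω_n = 4.41 rad/s and ζ = 6.5/(2·4.41) = 0.737.
2% settling time T_s ≈ 4/(ζω_n) = 4/3.25 = 1.23 s.

T_s ≈ 1.23 s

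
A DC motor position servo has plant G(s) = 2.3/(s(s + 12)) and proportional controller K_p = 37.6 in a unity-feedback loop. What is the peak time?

T_p = 0.442 s

From 1 + K_pG(s) = 0: s² + 12s + 86.48 = 0 ⇒ ω_n = 9.299, ζ = 0.6452.
Damped frequency ω_d = ω_n√(1−ζ²) = 7.105 rad/s, so peak time T_p = π/ω_d = 0.442 s.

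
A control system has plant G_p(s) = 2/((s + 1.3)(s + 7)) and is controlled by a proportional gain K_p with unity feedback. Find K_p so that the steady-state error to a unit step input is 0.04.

K_p = 109

For a type-0 loop with proportional control, e_ss = 1/(1 + K_p·G_p(0)).
G_p(0) = 0.2198. Require 1/(1 + K_p·0.2198) = 0.04, so 1 + 0.2198·K_p = 25.
K_p = (25 − 1)/0.2198 = 109.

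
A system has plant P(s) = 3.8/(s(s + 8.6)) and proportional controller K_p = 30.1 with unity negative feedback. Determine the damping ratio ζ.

The closed-loop denominator is s(s+8.6) + 30.1·3.8 = s² + 8.6s + 114.4.
So ω_n² = 114.4 ⇒ ω_n = 10.69 rad/s, and ζ = 8.6/(2ω_n) = 0.402.

ζ = 0.402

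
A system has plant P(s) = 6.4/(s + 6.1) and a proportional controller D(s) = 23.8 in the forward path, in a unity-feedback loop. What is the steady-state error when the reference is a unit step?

0.0385

The loop is type 0. Static position error constant K_pos = D(0)·P(0) = 23.8·1.049 = 24.97.
Steady-state error to a unit step: e_ss = 1/(1+K_pos) = 1/25.97 = 0.0385.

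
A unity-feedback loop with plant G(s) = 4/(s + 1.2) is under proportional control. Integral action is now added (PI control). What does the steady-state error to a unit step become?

Adding integral action puts a pole at s = 0 in the forward path, raising the system type to 1; a type-1 loop has zero steady-state error to a step.

0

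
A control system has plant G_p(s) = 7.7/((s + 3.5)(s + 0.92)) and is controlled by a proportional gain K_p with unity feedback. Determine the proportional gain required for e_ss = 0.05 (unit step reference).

Steady-state error for a unit step on this type-0 loop is 1/(1 + K_p·G_p(0)).
G_p(0) = 2.391. Require 1/(1 + K_p·2.391) = 0.05, so 1 + 2.391·K_p = 20.
K_p = (20 − 1)/2.391 = 7.95.

K_p = 7.95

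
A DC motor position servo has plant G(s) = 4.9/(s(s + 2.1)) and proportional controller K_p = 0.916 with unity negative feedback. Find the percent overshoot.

16.7%

The closed-loop denominator s² + 2.1s + 4.488 gives ω_n = √4.488 = 2.119 and ζ = 2.1/(2ω_n) = 0.4956.
%OS = 100·exp(−πζ/√(1−ζ²)) = 100·exp(−π·0.4956/√0.7544) = 16.7%.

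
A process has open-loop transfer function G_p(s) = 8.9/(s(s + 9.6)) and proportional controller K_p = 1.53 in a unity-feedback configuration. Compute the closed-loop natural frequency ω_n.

The closed-loop denominator is s(s+9.6) + 1.53·8.9 = s² + 9.6s + 13.62.
Matching s² + 2ζω_n s + ω_n²: ω_n = √13.62 = 3.69 rad/s and 2ζω_n = 9.6, so ζ = 9.6/(2·3.69) = 1.3.

ω_n = 3.69 rad/s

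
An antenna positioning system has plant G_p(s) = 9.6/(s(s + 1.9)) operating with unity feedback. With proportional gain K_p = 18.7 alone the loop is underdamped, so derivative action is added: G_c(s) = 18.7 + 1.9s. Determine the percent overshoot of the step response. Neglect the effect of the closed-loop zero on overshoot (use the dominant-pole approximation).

Forward path: (18.7 + 1.9s)·9.6/(s(s+1.9)). The closed-loop characteristic equation is s² + (1.9 + 9.6·1.9)s + 9.6·18.7 = 0.
That is s² + 20.14s + 179.5 = 0, so ω_n = 13.4 rad/s and ζ = 20.14/(2·13.4) = 0.7516.
%OS = 100·exp(−πζ/√(1−ζ²)) = 2.79%.

2.79%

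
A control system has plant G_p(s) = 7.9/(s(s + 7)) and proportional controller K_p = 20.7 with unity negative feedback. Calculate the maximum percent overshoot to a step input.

Closed-loop characteristic equation: s² + 7s + 163.5 = 0, so ω_n = 12.79 rad/s and ζ = 7/(2·12.79) = 0.2737.
%OS = 100·exp(−πζ/√(1−ζ²)) = 100·exp(−π·0.2737/√0.9251) = 40.9%.

40.9%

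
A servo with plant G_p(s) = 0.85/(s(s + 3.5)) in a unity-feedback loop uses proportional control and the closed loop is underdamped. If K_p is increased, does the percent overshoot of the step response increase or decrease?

Characteristic equation s² + 3.5s + K_p·0.85 = 0: raising K_p raises ω_n while 2ζω_n = 3.5 is fixed, so ζ falls and overshoot grows.

increase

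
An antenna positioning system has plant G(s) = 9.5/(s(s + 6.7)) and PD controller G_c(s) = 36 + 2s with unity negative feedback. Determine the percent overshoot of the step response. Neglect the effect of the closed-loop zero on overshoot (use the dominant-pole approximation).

Forward path: (36 + 2s)·9.5/(s(s+6.7)). The closed-loop characteristic equation is s² + (6.7 + 9.5·2)s + 9.5·36 = 0.
That is s² + 25.7s + 342 = 0, so ω_n = 18.49 rad/s and ζ = 25.7/(2·18.49) = 0.6948.
%OS = 100·exp(−πζ/√(1−ζ²)) = 4.81%.

4.81%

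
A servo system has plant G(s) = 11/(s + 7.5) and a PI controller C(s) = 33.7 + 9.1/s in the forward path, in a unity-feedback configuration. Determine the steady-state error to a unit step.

The open loop C(s)G(s) has a pole at the origin (type 1), so the static position error constant is infinite and e_ss = 1/(1+∞) = 0.

0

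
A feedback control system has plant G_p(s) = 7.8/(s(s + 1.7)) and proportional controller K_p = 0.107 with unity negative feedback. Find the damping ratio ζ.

ζ = 0.93

With unity feedback the closed-loop characteristic equation is s² + 1.7s + 0.107·7.8 = s² + 1.7s + 0.8346 = 0.
So ω_n² = 0.8346 ⇒ ω_n = 0.9136 rad/s, and ζ = 1.7/(2ω_n) = 0.93.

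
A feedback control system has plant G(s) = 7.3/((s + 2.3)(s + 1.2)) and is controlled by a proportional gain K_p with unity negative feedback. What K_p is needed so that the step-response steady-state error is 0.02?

K_p = 18.5

The loop is type 0, so e_ss(step) = 1/(1 + K_pos) with K_pos = K_p·G(0).
G(0) = 2.645. Require 1/(1 + K_p·2.645) = 0.02, so 1 + 2.645·K_p = 50.
K_p = (50 − 1)/2.645 = 18.5.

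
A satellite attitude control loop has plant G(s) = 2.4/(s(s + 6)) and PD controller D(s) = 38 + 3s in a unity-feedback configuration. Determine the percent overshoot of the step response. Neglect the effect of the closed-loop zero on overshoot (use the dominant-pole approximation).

Forward path: (38 + 3s)·2.4/(s(s+6)). The closed-loop characteristic equation is s² + (6 + 2.4·3)s + 2.4·38 = 0.
That is s² + 13.2s + 91.2 = 0, so ω_n = 9.55 rad/s and ζ = 13.2/(2·9.55) = 0.6911.
%OS = 100·exp(−πζ/√(1−ζ²)) = 4.96%.

4.96%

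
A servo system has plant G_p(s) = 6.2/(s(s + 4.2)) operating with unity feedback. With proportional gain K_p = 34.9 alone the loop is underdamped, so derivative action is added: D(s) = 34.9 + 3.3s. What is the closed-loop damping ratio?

ζ = 0.838

Forward path: (34.9 + 3.3s)·6.2/(s(s+4.2)). The closed-loop characteristic equation is s² + (4.2 + 6.2·3.3)s + 6.2·34.9 = 0.
That is s² + 24.66s + 216.4 = 0, so ω_n = 14.71 rad/s and ζ = 24.66/(2·14.71) = 0.8382.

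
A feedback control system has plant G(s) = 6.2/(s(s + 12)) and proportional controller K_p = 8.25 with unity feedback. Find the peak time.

The closed-loop denominator s² + 12s + 51.15 gives ω_n = √51.15 = 7.152 and ζ = 12/(2ω_n) = 0.8389.
Damped frequency ω_d = ω_n√(1−ζ²) = 3.892 rad/s, so peak time T_p = π/ω_d = 0.807 s.

T_p = 0.807 s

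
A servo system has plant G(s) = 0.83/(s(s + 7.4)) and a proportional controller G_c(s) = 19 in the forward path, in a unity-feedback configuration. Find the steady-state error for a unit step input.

The open loop G_c(s)G(s) has a pole at the origin (type 1), so the static position error constant is infinite and e_ss = 1/(1+∞) = 0.

0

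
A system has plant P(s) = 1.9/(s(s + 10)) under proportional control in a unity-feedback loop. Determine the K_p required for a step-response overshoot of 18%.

From %OS = 100·exp(−πζ/√(1−ζ²)) = 18%, ζ = −ln(0.18)/√(π²+ln²(0.18)) = 0.4791.
Characteristic equation s² + 10s + 1.9K_p = 0 gives ζ = 10/(2√(1.9K_p)).
Setting ζ = 0.4791: √(1.9K_p) = 10/(2·0.4791) = 10.44, so K_p = 108.9/1.9 = 57.3.

K_p = 57.3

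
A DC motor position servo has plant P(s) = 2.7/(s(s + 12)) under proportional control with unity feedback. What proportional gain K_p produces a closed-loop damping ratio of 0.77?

Closed-loop characteristic equation: s² + 12s + K_p·2.7 = 0.
So ω_n = √(2.7K_p) and 2ζω_n = 12, giving ζ = 12/(2√(2.7K_p)).
Setting ζ = 0.77: √(2.7K_p) = 12/(2·0.77) = 7.792, so K_p = 60.72/2.7 = 22.5.

K_p = 22.5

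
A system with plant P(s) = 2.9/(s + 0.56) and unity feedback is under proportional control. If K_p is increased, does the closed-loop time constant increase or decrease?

Closed-loop pole is at s = −(0.56+K_p·2.9); larger K_p moves it further left, so τ = 1/(0.56+K_p·2.9) decreases.

decrease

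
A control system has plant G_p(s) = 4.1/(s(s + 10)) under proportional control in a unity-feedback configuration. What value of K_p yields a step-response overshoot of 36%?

K_p = 63.8

From %OS = 100·exp(−πζ/√(1−ζ²)) = 36%, ζ = −ln(0.36)/√(π²+ln²(0.36)) = 0.3093.
Characteristic equation s² + 10s + 4.1K_p = 0 gives ζ = 10/(2√(4.1K_p)).
Setting ζ = 0.3093: √(4.1K_p) = 10/(2·0.3093) = 16.17, so K_p = 261.4/4.1 = 63.8.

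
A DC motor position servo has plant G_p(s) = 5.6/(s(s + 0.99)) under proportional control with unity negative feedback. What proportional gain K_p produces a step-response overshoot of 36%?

From %OS = 100·exp(−πζ/√(1−ζ²)) = 36%, ζ = −ln(0.36)/√(π²+ln²(0.36)) = 0.3093.
Characteristic equation s² + 0.99s + 5.6K_p = 0 gives ζ = 0.99/(2√(5.6K_p)).
Setting ζ = 0.3093: √(5.6K_p) = 0.99/(2·0.3093) = 1.601, so K_p = 2.562/5.6 = 0.457.

K_p = 0.457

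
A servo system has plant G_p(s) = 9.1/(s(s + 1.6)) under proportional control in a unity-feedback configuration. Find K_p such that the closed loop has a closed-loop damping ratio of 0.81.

Closed-loop characteristic equation: s² + 1.6s + K_p·9.1 = 0.
So ω_n = √(9.1K_p) and 2ζω_n = 1.6, giving ζ = 1.6/(2√(9.1K_p)).
Setting ζ = 0.81: √(9.1K_p) = 1.6/(2·0.81) = 0.9877, so K_p = 0.9755/9.1 = 0.107.

K_p = 0.107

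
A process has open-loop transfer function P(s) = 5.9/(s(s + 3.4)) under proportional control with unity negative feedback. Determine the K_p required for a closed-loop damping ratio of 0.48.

Closed-loop characteristic equation: s² + 3.4s + K_p·5.9 = 0.
So ω_n = √(5.9K_p) and 2ζω_n = 3.4, giving ζ = 3.4/(2√(5.9K_p)).
Setting ζ = 0.48: √(5.9K_p) = 3.4/(2·0.48) = 3.542, so K_p = 12.54/5.9 = 2.13.

K_p = 2.13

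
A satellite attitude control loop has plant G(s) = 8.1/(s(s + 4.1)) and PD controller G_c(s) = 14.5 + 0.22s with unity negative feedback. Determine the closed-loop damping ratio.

ζ = 0.271

Forward path: (14.5 + 0.22s)·8.1/(s(s+4.1)). The closed-loop characteristic equation is s² + (4.1 + 8.1·0.22)s + 8.1·14.5 = 0.
That is s² + 5.882s + 117.4 = 0, so ω_n = 10.84 rad/s and ζ = 5.882/(2·10.84) = 0.2714.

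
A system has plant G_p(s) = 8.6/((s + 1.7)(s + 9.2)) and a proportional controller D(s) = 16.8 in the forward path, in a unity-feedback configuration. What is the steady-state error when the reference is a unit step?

The loop is type 0. Static position error constant K_pos = D(0)·G_p(0) = 16.8·0.5499 = 9.238.
Steady-state error to a unit step: e_ss = 1/(1+K_pos) = 1/10.24 = 0.0977.

0.0977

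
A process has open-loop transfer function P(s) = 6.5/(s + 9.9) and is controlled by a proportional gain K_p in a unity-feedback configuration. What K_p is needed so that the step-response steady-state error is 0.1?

Steady-state error for a unit step on this type-0 loop is 1/(1 + K_p·P(0)).
P(0) = 0.6566. Require 1/(1 + K_p·0.6566) = 0.1, so 1 + 0.6566·K_p = 10.
K_p = (10 − 1)/0.6566 = 13.7.

K_p = 13.7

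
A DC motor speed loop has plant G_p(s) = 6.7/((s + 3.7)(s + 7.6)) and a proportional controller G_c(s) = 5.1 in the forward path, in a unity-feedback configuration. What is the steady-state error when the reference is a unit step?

The loop is type 0. Static position error constant K_pos = G_c(0)·G_p(0) = 5.1·0.2383 = 1.215.
Steady-state error to a unit step: e_ss = 1/(1+K_pos) = 1/2.215 = 0.451.

0.451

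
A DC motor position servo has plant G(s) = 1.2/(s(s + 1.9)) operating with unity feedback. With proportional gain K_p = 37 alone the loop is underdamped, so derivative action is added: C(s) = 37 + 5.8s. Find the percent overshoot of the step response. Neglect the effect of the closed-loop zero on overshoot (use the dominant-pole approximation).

6.11%

Forward path: (37 + 5.8s)·1.2/(s(s+1.9)). The closed-loop characteristic equation is s² + (1.9 + 1.2·5.8)s + 1.2·37 = 0.
That is s² + 8.86s + 44.4 = 0, so ω_n = 6.663 rad/s and ζ = 8.86/(2·6.663) = 0.6648.
%OS = 100·exp(−πζ/√(1−ζ²)) = 6.11%.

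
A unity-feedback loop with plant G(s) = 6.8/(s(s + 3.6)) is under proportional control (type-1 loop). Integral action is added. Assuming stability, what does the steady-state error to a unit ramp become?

The integrator raises the loop to type 2, so K_v → ∞ and e_ss to a ramp is zero.

0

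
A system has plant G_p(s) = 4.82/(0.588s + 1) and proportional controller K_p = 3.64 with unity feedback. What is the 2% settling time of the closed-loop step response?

T_s ≈ 0.127 s

Closed loop: T(s) = K_p·G_p/(1+K_p·G_p) = 17.54/(0.588s + 1 + 17.54), with pole at s = −(1 + 17.54)/0.588 = −31.54.
τ = 1/31.54 = 0.03171 s, so 2% settling time ≈ 4τ = 0.127 s.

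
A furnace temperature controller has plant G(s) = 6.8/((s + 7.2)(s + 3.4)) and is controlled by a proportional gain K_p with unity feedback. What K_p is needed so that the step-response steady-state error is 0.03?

For a type-0 loop with proportional control, e_ss = 1/(1 + K_p·G(0)).
G(0) = 0.2778. Require 1/(1 + K_p·0.2778) = 0.03, so 1 + 0.2778·K_p = 33.33.
K_p = (33.33 − 1)/0.2778 = 116.

K_p = 116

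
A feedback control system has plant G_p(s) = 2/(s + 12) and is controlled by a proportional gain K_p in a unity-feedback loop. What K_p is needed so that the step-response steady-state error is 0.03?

The loop is type 0, so e_ss(step) = 1/(1 + K_pos) with K_pos = K_p·G_p(0).
G_p(0) = 0.1667. Require 1/(1 + K_p·0.1667) = 0.03, so 1 + 0.1667·K_p = 33.33.
K_p = (33.33 − 1)/0.1667 = 194.

K_p = 194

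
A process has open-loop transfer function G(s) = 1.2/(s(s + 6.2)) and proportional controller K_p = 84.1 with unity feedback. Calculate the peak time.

Closed-loop characteristic equation: s² + 6.2s + 100.9 = 0, so ω_n = 10.05 rad/s and ζ = 6.2/(2·10.05) = 0.3086.
Damped frequency ω_d = ω_n√(1−ζ²) = 9.556 rad/s, so peak time T_p = π/ω_d = 0.329 s.

T_p = 0.329 s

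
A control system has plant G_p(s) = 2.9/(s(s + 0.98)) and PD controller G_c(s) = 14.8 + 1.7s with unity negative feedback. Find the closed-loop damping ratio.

ζ = 0.451

Forward path: (14.8 + 1.7s)·2.9/(s(s+0.98)). The closed-loop characteristic equation is s² + (0.98 + 2.9·1.7)s + 2.9·14.8 = 0.
That is s² + 5.91s + 42.92 = 0, so ω_n = 6.551 rad/s and ζ = 5.91/(2·6.551) = 0.4511.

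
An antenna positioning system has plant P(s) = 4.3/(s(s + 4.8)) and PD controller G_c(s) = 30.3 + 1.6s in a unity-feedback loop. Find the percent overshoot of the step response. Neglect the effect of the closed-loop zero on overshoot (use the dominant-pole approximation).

Forward path: (30.3 + 1.6s)·4.3/(s(s+4.8)). The closed-loop characteristic equation is s² + (4.8 + 4.3·1.6)s + 4.3·30.3 = 0.
That is s² + 11.68s + 130.3 = 0, so ω_n = 11.41 rad/s and ζ = 11.68/(2·11.41) = 0.5116.
%OS = 100·exp(−πζ/√(1−ζ²)) = 15.4%.

15.4%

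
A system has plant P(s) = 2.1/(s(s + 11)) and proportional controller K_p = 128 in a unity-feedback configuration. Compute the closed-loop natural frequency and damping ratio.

ω_n = 16.4 rad/s, ζ = 0.335

With unity feedback the closed-loop characteristic equation is s² + 11s + 128·2.1 = s² + 11s + 268.8 = 0.
Matching s² + 2ζω_n s + ω_n²: ω_n = √268.8 = 16.4 rad/s and 2ζω_n = 11, so ζ = 11/(2·16.4) = 0.335.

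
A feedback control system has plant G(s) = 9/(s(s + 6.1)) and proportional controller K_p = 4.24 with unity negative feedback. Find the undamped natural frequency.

1 + K_p·G(s) = 0 gives s² + 6.1s + 38.16 = 0.
Matching s² + 2ζω_n s + ω_n²: ω_n = √38.16 = 6.177 rad/s and 2ζω_n = 6.1, so ζ = 6.1/(2·6.177) = 0.494.

ω_n = 6.18 rad/s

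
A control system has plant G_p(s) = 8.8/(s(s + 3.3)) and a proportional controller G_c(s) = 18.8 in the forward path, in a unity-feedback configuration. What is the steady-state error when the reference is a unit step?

The open loop G_c(s)G_p(s) has a pole at the origin (type 1), so the static position error constant is infinite and e_ss = 1/(1+∞) = 0.

0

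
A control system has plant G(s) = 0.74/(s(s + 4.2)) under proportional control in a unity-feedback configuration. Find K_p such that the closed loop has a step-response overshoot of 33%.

From %OS = 100·exp(−πζ/√(1−ζ²)) = 33%, ζ = −ln(0.33)/√(π²+ln²(0.33)) = 0.3328.
Characteristic equation s² + 4.2s + 0.74K_p = 0 gives ζ = 4.2/(2√(0.74K_p)).
Setting ζ = 0.3328: √(0.74K_p) = 4.2/(2·0.3328) = 6.31, so K_p = 39.82/0.74 = 53.8.

K_p = 53.8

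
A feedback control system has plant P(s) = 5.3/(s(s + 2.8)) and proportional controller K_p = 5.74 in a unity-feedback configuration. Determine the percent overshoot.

43.8%

The closed-loop denominator s² + 2.8s + 30.42 gives ω_n = √30.42 = 5.516 and ζ = 2.8/(2ω_n) = 0.2538.
%OS = 100·exp(−πζ/√(1−ζ²)) = 100·exp(−π·0.2538/√0.9356) = 43.8%.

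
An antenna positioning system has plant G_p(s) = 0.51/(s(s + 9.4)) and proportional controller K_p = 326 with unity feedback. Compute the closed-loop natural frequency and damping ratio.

ω_n = 12.9 rad/s, ζ = 0.365

1 + K_p·G_p(s) = 0 gives s² + 9.4s + 166.3 = 0.
Matching s² + 2ζω_n s + ω_n²: ω_n = √166.3 = 12.89 rad/s and 2ζω_n = 9.4, so ζ = 9.4/(2·12.89) = 0.365.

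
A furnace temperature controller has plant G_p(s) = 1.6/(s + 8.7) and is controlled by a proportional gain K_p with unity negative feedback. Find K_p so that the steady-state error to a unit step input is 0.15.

For a type-0 loop with proportional control, e_ss = 1/(1 + K_p·G_p(0)).
G_p(0) = 0.1839. Require 1/(1 + K_p·0.1839) = 0.15, so 1 + 0.1839·K_p = 6.667.
K_p = (6.667 − 1)/0.1839 = 30.8.

K_p = 30.8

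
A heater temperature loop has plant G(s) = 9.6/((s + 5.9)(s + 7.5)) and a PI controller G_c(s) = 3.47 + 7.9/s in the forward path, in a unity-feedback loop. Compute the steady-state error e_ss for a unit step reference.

0

The open loop G_c(s)G(s) has a pole at the origin (type 1), so the static position error constant is infinite and e_ss = 1/(1+∞) = 0.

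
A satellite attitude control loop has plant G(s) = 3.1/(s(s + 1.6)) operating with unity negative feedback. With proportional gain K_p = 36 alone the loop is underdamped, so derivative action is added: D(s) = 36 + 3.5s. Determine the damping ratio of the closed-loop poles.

Forward path: (36 + 3.5s)·3.1/(s(s+1.6)). The closed-loop characteristic equation is s² + (1.6 + 3.1·3.5)s + 3.1·36 = 0.
That is s² + 12.45s + 111.6 = 0, so ω_n = 10.56 rad/s and ζ = 12.45/(2·10.56) = 0.5893.

ζ = 0.589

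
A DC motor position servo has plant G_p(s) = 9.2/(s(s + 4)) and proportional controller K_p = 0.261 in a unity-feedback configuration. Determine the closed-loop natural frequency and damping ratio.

1 + K_p·G_p(s) = 0 gives s² + 4s + 2.401 = 0.
So ω_n² = 2.401 ⇒ ω_n = 1.55 rad/s, and ζ = 4/(2ω_n) = 1.29.

ω_n = 1.55 rad/s, ζ = 1.29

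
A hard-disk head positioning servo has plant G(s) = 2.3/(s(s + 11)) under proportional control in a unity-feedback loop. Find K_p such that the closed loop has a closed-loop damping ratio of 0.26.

K_p = 195

Closed-loop characteristic equation: s² + 11s + K_p·2.3 = 0.
So ω_n = √(2.3K_p) and 2ζω_n = 11, giving ζ = 11/(2√(2.3K_p)).
Setting ζ = 0.26: √(2.3K_p) = 11/(2·0.26) = 21.15, so K_p = 447.5/2.3 = 195.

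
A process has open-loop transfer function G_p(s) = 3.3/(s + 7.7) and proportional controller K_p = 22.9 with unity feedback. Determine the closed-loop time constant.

Closed-loop transfer function: T(s) = K_p·G_p(s)/(1 + K_p·G_p(s)) = 75.57/(s + 7.7 + 75.57) = 75.57/(s + 83.27).
Time constant τ = 1/83.27 = 0.012 s.

τ = 0.012 s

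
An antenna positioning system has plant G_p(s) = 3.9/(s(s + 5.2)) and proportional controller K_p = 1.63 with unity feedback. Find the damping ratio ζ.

The closed-loop denominator is s(s+5.2) + 1.63·3.9 = s² + 5.2s + 6.357.
So ω_n² = 6.357 ⇒ ω_n = 2.521 rad/s, and ζ = 5.2/(2ω_n) = 1.03.

ζ = 1.03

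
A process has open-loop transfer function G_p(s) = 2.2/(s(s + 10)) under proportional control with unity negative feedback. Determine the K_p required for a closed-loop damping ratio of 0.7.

K_p = 23.2

Closed-loop characteristic equation: s² + 10s + K_p·2.2 = 0.
So ω_n = √(2.2K_p) and 2ζω_n = 10, giving ζ = 10/(2√(2.2K_p)).
Setting ζ = 0.7: √(2.2K_p) = 10/(2·0.7) = 7.143, so K_p = 51.02/2.2 = 23.2.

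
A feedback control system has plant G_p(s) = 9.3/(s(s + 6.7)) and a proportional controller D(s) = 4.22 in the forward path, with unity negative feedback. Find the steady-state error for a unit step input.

0

The open loop D(s)G_p(s) has a pole at the origin (type 1), so the static position error constant is infinite and e_ss = 1/(1+∞) = 0.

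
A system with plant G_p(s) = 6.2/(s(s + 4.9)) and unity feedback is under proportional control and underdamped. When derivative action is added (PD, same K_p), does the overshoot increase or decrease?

decrease

The derivative term adds K·K_d to the s-coefficient of the characteristic equation, raising 2ζω_n while ω_n is unchanged; ζ increases, so overshoot decreases.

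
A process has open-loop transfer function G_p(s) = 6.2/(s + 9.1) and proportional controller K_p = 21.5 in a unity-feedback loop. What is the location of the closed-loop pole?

Closed-loop transfer function: T(s) = K_p·G_p(s)/(1 + K_p·G_p(s)) = 133.3/(s + 9.1 + 133.3) = 133.3/(s + 142.4).
The closed-loop pole is at s = −142.4.

s = -142.4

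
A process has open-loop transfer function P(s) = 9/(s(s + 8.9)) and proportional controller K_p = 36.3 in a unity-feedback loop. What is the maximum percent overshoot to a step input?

From 1 + K_pP(s) = 0: s² + 8.9s + 326.7 = 0 ⇒ ω_n = 18.07, ζ = 0.2462.
%OS = 100·exp(−πζ/√(1−ζ²)) = 100·exp(−π·0.2462/√0.9394) = 45%.

45%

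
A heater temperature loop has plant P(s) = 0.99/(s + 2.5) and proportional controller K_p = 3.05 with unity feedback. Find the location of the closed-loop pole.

s = -5.519

Closed-loop transfer function: T(s) = K_p·P(s)/(1 + K_p·P(s)) = 3.019/(s + 2.5 + 3.019) = 3.019/(s + 5.519).
The closed-loop pole is at s = −5.519.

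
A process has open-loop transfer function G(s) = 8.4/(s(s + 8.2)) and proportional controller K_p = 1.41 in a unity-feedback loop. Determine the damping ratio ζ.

ζ = 1.19

1 + K_p·G(s) = 0 gives s² + 8.2s + 11.84 = 0.
So ω_n² = 11.84 ⇒ ω_n = 3.442 rad/s, and ζ = 8.2/(2ω_n) = 1.19.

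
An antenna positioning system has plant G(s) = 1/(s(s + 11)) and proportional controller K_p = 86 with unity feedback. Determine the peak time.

The closed-loop denominator s² + 11s + 86 gives ω_n = √86 = 9.274 and ζ = 11/(2ω_n) = 0.5931.
Damped frequency ω_d = ω_n√(1−ζ²) = 7.467 rad/s, so peak time T_p = π/ω_d = 0.421 s.

T_p = 0.421 s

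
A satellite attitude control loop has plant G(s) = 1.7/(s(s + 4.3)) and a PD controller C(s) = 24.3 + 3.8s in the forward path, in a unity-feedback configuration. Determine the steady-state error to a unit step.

0

The open loop C(s)G(s) has a pole at the origin (type 1), so the static position error constant is infinite and e_ss = 1/(1+∞) = 0.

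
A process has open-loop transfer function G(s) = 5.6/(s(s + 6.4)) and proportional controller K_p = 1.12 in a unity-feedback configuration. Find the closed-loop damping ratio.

The closed-loop denominator is s(s+6.4) + 1.12·5.6 = s² + 6.4s + 6.272.
So ω_n² = 6.272 ⇒ ω_n = 2.504 rad/s, and ζ = 6.4/(2ω_n) = 1.28.

ζ = 1.28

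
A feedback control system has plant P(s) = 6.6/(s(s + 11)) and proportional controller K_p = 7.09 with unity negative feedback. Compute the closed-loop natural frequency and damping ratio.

With unity feedback the closed-loop characteristic equation is s² + 11s + 7.09·6.6 = s² + 11s + 46.79 = 0.
So ω_n² = 46.79 ⇒ ω_n = 6.841 rad/s, and ζ = 11/(2ω_n) = 0.804.

ω_n = 6.84 rad/s, ζ = 0.804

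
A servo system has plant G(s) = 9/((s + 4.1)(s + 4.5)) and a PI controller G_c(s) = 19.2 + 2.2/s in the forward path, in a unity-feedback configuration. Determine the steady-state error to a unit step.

The open loop G_c(s)G(s) has a pole at the origin (type 1), so the static position error constant is infinite and e_ss = 1/(1+∞) = 0.

0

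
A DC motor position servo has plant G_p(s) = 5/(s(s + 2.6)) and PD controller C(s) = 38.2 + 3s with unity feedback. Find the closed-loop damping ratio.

ζ = 0.637

Forward path: (38.2 + 3s)·5/(s(s+2.6)). The closed-loop characteristic equation is s² + (2.6 + 5·3)s + 5·38.2 = 0.
That is s² + 17.6s + 191 = 0, so ω_n = 13.82 rad/s and ζ = 17.6/(2·13.82) = 0.6367.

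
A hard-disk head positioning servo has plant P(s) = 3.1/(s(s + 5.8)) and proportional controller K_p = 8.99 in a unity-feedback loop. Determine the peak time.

T_p = 0.712 s

From 1 + K_pP(s) = 0: s² + 5.8s + 27.87 = 0 ⇒ ω_n = 5.279, ζ = 0.5493.
Damped frequency ω_d = ω_n√(1−ζ²) = 4.411 rad/s, so peak time T_p = π/ω_d = 0.712 s.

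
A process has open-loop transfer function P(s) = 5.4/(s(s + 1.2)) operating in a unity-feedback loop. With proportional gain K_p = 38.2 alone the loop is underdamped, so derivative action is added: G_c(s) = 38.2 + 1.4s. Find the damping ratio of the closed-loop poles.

ζ = 0.305

Forward path: (38.2 + 1.4s)·5.4/(s(s+1.2)). The closed-loop characteristic equation is s² + (1.2 + 5.4·1.4)s + 5.4·38.2 = 0.
That is s² + 8.76s + 206.3 = 0, so ω_n = 14.36 rad/s and ζ = 8.76/(2·14.36) = 0.305.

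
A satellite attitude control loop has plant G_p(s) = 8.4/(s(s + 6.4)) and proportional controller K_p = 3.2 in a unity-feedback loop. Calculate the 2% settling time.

T_s ≈ 1.25 s

Closed-loop characteristic equation: s² + 6.4s + 26.88 = 0, so ω_n = 5.185 rad/s and ζ = 6.4/(2·5.185) = 0.6172.
2% settling time T_s ≈ 4/(ζω_n) = 4/3.2 = 1.25 s.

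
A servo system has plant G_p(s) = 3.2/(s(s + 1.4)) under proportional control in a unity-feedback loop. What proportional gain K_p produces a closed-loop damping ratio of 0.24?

K_p = 2.66

Closed-loop characteristic equation: s² + 1.4s + K_p·3.2 = 0.
So ω_n = √(3.2K_p) and 2ζω_n = 1.4, giving ζ = 1.4/(2√(3.2K_p)).
Setting ζ = 0.24: √(3.2K_p) = 1.4/(2·0.24) = 2.917, so K_p = 8.507/3.2 = 2.66.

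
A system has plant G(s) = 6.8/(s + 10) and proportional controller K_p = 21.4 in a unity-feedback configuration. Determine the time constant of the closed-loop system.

Closed-loop transfer function: T(s) = K_p·G(s)/(1 + K_p·G(s)) = 145.5/(s + 10 + 145.5) = 145.5/(s + 155.5).
Time constant τ = 1/155.5 = 0.00643 s.

τ = 0.00643 s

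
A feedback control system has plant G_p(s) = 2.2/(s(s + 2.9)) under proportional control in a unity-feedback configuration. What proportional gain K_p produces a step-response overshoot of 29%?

From %OS = 100·exp(−πζ/√(1−ζ²)) = 29%, ζ = −ln(0.29)/√(π²+ln²(0.29)) = 0.3666.
Characteristic equation s² + 2.9s + 2.2K_p = 0 gives ζ = 2.9/(2√(2.2K_p)).
Setting ζ = 0.3666: √(2.2K_p) = 2.9/(2·0.3666) = 3.955, so K_p = 15.64/2.2 = 7.11.

K_p = 7.11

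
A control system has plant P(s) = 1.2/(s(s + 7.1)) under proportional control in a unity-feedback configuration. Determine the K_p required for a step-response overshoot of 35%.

From %OS = 100·exp(−πζ/√(1−ζ²)) = 35%, ζ = −ln(0.35)/√(π²+ln²(0.35)) = 0.3169.
Characteristic equation s² + 7.1s + 1.2K_p = 0 gives ζ = 7.1/(2√(1.2K_p)).
Setting ζ = 0.3169: √(1.2K_p) = 7.1/(2·0.3169) = 11.2, so K_p = 125.5/1.2 = 105.

K_p = 105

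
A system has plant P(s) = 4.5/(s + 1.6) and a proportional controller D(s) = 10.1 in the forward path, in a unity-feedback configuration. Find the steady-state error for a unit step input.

The loop is type 0. Static position error constant K_pos = D(0)·P(0) = 10.1·2.812 = 28.41.
Steady-state error to a unit step: e_ss = 1/(1+K_pos) = 1/29.41 = 0.034.

0.034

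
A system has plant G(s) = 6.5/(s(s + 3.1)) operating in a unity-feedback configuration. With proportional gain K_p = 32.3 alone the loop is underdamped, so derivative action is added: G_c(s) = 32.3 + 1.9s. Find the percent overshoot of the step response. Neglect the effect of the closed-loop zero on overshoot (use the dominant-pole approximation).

Forward path: (32.3 + 1.9s)·6.5/(s(s+3.1)). The closed-loop characteristic equation is s² + (3.1 + 6.5·1.9)s + 6.5·32.3 = 0.
That is s² + 15.45s + 209.9 = 0, so ω_n = 14.49 rad/s and ζ = 15.45/(2·14.49) = 0.5331.
%OS = 100·exp(−πζ/√(1−ζ²)) = 13.8%.

13.8%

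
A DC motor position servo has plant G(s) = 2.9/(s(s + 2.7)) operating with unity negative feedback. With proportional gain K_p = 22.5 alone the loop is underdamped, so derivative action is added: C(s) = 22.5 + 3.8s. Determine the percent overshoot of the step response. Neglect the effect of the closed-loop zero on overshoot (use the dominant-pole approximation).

Forward path: (22.5 + 3.8s)·2.9/(s(s+2.7)). The closed-loop characteristic equation is s² + (2.7 + 2.9·3.8)s + 2.9·22.5 = 0.
That is s² + 13.72s + 65.25 = 0, so ω_n = 8.078 rad/s and ζ = 13.72/(2·8.078) = 0.8492.
%OS = 100·exp(−πζ/√(1−ζ²)) = 0.639%.

0.639%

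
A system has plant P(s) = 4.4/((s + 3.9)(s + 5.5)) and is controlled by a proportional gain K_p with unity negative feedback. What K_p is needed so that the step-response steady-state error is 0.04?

K_p = 117

The loop is type 0, so e_ss(step) = 1/(1 + K_pos) with K_pos = K_p·P(0).
P(0) = 0.2051. Require 1/(1 + K_p·0.2051) = 0.04, so 1 + 0.2051·K_p = 25.
K_p = (25 − 1)/0.2051 = 117.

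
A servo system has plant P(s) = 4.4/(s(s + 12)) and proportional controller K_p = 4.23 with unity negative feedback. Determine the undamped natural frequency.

ω_n = 4.31 rad/s

With unity feedback the closed-loop characteristic equation is s² + 12s + 4.23·4.4 = s² + 12s + 18.61 = 0.
So ω_n² = 18.61 ⇒ ω_n = 4.314 rad/s, and ζ = 12/(2ω_n) = 1.39.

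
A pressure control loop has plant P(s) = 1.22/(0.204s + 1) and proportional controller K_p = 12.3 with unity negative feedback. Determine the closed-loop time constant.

τ = 0.0127 s

Closed loop: T(s) = K_p·P/(1+K_p·P) = 15.01/(0.204s + 1 + 15.01), with pole at s = −(1 + 15.01)/0.204 = −78.46.
Closed-loop time constant τ = 1/78.46 = 0.0127 s.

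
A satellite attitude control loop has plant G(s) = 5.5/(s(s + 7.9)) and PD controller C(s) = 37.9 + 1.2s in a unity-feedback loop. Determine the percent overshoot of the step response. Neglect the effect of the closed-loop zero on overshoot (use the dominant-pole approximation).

Forward path: (37.9 + 1.2s)·5.5/(s(s+7.9)). The closed-loop characteristic equation is s² + (7.9 + 5.5·1.2)s + 5.5·37.9 = 0.
That is s² + 14.5s + 208.4 = 0, so ω_n = 14.44 rad/s and ζ = 14.5/(2·14.44) = 0.5022.
%OS = 100·exp(−πζ/√(1−ζ²)) = 16.1%.

16.1%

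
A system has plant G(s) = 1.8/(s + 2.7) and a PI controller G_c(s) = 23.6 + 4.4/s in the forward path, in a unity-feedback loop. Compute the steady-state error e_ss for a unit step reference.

The open loop G_c(s)G(s) has a pole at the origin (type 1), so the static position error constant is infinite and e_ss = 1/(1+∞) = 0.

0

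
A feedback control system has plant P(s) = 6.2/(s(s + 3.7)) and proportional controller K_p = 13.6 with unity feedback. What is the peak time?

T_p = 0.349 s

Closed-loop characteristic equation: s² + 3.7s + 84.32 = 0, so ω_n = 9.183 rad/s and ζ = 3.7/(2·9.183) = 0.2015.
Damped frequency ω_d = ω_n√(1−ζ²) = 8.994 rad/s, so peak time T_p = π/ω_d = 0.349 s.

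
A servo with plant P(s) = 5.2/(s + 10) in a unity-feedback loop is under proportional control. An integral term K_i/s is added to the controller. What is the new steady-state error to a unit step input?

0

Adding integral action puts a pole at s = 0 in the forward path, raising the system type to 1; a type-1 loop has zero steady-state error to a step.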